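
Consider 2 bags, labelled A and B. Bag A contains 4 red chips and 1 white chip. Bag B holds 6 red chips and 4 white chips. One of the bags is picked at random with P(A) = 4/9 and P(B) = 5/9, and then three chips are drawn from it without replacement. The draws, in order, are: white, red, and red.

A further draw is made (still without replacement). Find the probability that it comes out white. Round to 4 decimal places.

Under each hypothesis, the probability of the observed sequence is: P(data | bag A) = (1/5)(4/4)(3/3) = 1/5; P(data | bag B) = (4/10)(6/9)(5/8) = 1/6.
The prior-weighted likelihoods are 4/9 · 1/5 = 4/45, 5/9 · 1/6 = 5/54; summing to 49/270.
Dividing through by the total gives posterior P(bag A | data) = 24/49, P(bag B | data) = 25/49.
Averaging over the posterior, P(white next | data) = (0)(24/49) + (3/7)(25/49) = 75/343.

0.2187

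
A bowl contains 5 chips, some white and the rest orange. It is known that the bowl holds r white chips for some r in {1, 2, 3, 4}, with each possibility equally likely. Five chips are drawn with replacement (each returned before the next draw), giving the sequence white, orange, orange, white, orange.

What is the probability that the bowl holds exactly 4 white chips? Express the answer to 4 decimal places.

The likelihood of the observed sequence under each hypothesis: P(data | r = 1) = (1/5)(4/5)(4/5)(1/5)(4/5) = 0.02048; P(data | r = 2) = (2/5)(3/5)(3/5)(2/5)(3/5) = 0.03456; P(data | r = 3) = (3/5)(2/5)(2/5)(3/5)(2/5) = 0.02304; P(data | r = 4) = (4/5)(1/5)(1/5)(4/5)(1/5) = 0.00512.
Weighting by the prior gives 1/4 · 0.02048 = 0.00512, 1/4 · 0.03456 = 0.00864, 1/4 · 0.02304 = 0.00576, 1/4 · 0.00512 = 0.00128; these sum to 0.0208.
Hence P(r = 4 | data) = (0.00128) / (0.0208) = 0.061538.

0.0615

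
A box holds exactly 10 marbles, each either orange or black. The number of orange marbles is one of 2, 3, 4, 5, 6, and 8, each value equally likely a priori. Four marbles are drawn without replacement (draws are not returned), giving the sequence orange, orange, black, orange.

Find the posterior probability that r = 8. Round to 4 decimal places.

0.4103

The likelihood of the observed sequence under each hypothesis: P(data | r = 2) = (2/10)(1/9)(8/8)(0/7) = 0; P(data | r = 3) = (3/10)(2/9)(7/8)(1/7) = 1/120; P(data | r = 4) = (4/10)(3/9)(6/8)(2/7) = 1/35; P(data | r = 5) = (5/10)(4/9)(5/8)(3/7) = 5/84; P(data | r = 6) = (6/10)(5/9)(4/8)(4/7) = 2/21; P(data | r = 8) = (8/10)(7/9)(2/8)(6/7) = 2/15.
The prior-weighted likelihoods are 1/6 · 0 = 0, 1/6 · 1/120 = 1/720, 1/6 · 1/35 = 1/210, 1/6 · 5/84 = 5/504, 1/6 · 2/21 = 1/63, 1/6 · 2/15 = 1/45; with total 13/240.
By Bayes' rule, P(r = 8 | data) = (1/45) / (13/240) = 16/39.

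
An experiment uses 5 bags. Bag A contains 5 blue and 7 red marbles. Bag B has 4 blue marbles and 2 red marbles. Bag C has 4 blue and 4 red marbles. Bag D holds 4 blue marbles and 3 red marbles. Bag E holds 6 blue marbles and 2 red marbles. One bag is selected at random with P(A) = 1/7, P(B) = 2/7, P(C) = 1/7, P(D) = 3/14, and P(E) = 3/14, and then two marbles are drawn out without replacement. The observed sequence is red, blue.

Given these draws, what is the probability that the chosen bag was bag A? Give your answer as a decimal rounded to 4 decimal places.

Under each hypothesis, the probability of the observed sequence is: P(data | bag A) = (7/12)(5/11) = 0.26515; P(data | bag B) = (2/6)(4/5) = 0.26667; P(data | bag C) = (4/8)(4/7) = 0.28571; P(data | bag D) = (3/7)(4/6) = 0.28571; P(data | bag E) = (2/8)(6/7) = 0.21429.
Multiplying each by its prior: 1/7 · 0.26515 = 0.037879, 2/7 · 0.26667 = 0.07619, 1/7 · 0.28571 = 0.040816, 3/14 · 0.28571 = 0.061224, 3/14 · 0.21429 = 0.045918; with total 0.26203.
So P(bag A | data) = (0.037879) / (0.26203) = 0.14456.

0.1446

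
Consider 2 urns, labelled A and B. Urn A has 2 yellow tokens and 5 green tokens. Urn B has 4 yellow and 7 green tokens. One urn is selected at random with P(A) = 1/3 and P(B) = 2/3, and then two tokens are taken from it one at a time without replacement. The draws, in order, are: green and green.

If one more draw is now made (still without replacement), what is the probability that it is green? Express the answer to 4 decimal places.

0.5726

For each hypothesis, P(data | H) works out to: P(data | urn A) = (5/7)(4/6) = 0.47619; P(data | urn B) = (7/11)(6/10) = 0.38182.
The prior-weighted likelihoods are 1/3 · 0.47619 = 0.15873, 2/3 · 0.38182 = 0.25455; with total 0.41328.
Dividing through by the total gives posterior P(urn A | data) = 0.38408, P(urn B | data) = 0.61592.
Averaging over the posterior, P(green next | data) = (3/5)(0.38408) + (5/9)(0.61592) = 0.57263.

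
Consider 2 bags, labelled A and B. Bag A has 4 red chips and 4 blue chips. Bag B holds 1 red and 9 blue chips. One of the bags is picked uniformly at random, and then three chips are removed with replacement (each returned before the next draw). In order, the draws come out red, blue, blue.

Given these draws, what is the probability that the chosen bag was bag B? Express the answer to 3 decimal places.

0.393

For each hypothesis, P(data | H) works out to: P(data | bag A) = (4/8)(4/8)(4/8) = 0.125; P(data | bag B) = (1/10)(9/10)(9/10) = 0.081.
Weighting by the prior gives 1/2 · 0.125 = 0.0625, 1/2 · 0.081 = 0.0405; summing to 0.103.
Therefore the posterior P(bag B | data) = (0.0405) / (0.103) = 0.3932.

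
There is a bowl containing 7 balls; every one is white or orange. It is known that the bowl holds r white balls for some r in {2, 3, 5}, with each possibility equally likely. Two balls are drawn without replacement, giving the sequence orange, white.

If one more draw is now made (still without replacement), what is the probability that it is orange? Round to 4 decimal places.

Under each hypothesis, the probability of the observed sequence is: P(data | r = 2) = (5/7)(2/6) = 5/21; P(data | r = 3) = (4/7)(3/6) = 2/7; P(data | r = 5) = (2/7)(5/6) = 5/21.
Weighting by the prior gives 1/3 · 5/21 = 5/63, 1/3 · 2/7 = 2/21, 1/3 · 5/21 = 5/63; these sum to 16/63.
The posterior is then P(r = 2 | data) = 5/16, P(r = 3 | data) = 3/8, P(r = 5 | data) = 5/16.
The predictive probability is P(orange next | data) = (4/5)(5/16) + (3/5)(3/8) + (1/5)(5/16) = 43/80.

0.5375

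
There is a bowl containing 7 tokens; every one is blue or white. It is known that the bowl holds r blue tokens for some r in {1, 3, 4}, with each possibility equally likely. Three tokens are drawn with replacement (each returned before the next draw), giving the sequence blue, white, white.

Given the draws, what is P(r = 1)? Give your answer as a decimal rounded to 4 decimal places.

0.3000

The likelihood of the observed sequence under each hypothesis: P(data | r = 1) = (1/7)(6/7)(6/7) = 36/343; P(data | r = 3) = (3/7)(4/7)(4/7) = 48/343; P(data | r = 4) = (4/7)(3/7)(3/7) = 36/343.
Weighting by the prior gives 1/3 · 36/343 = 12/343, 1/3 · 48/343 = 16/343, 1/3 · 36/343 = 12/343; summing to 40/343.
Hence P(r = 1 | data) = (12/343) / (40/343) = 3/10.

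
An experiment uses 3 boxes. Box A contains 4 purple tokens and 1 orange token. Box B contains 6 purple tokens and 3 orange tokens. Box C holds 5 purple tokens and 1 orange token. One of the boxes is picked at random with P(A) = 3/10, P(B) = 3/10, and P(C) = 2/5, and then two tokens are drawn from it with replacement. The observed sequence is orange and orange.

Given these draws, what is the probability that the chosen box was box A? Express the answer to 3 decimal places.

For each hypothesis, P(data | H) works out to: P(data | box A) = (1/5)(1/5) = 0.04; P(data | box B) = (3/9)(3/9) = 0.11111; P(data | box C) = (1/6)(1/6) = 0.027778.
Multiplying each by its prior: 3/10 · 0.04 = 0.012, 3/10 · 0.11111 = 0.033333, 2/5 · 0.027778 = 0.011111; summing to 0.056444.
By Bayes' rule, P(box A | data) = (0.012) / (0.056444) = 0.2126.

0.213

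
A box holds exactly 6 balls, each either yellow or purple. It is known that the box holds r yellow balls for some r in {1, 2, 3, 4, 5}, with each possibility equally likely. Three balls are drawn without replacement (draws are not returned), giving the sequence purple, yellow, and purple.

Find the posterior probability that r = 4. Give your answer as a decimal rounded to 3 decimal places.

For each hypothesis, P(data | H) works out to: P(data | r = 1) = (5/6)(1/5)(4/4) = 1/6; P(data | r = 2) = (4/6)(2/5)(3/4) = 1/5; P(data | r = 3) = (3/6)(3/5)(2/4) = 3/20; P(data | r = 4) = (2/6)(4/5)(1/4) = 1/15; P(data | r = 5) = (1/6)(5/5)(0/4) = 0.
The prior-weighted likelihoods are 1/5 · 1/6 = 1/30, 1/5 · 1/5 = 1/25, 1/5 · 3/20 = 3/100, 1/5 · 1/15 = 1/75, 1/5 · 0 = 0; summing to 7/60.
Hence P(r = 4 | data) = (1/75) / (7/60) = 4/35.

0.114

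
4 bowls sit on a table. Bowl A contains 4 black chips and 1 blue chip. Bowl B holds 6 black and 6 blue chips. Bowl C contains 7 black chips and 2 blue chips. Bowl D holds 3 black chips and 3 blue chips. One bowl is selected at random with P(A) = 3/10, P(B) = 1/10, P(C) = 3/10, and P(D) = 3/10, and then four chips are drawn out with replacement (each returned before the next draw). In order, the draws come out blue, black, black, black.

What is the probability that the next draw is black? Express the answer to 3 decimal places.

Compute the likelihood of the observed sequence for each case: P(data | bowl A) = (1/5)(4/5)(4/5)(4/5) = 0.1024; P(data | bowl B) = (6/12)(6/12)(6/12)(6/12) = 0.0625; P(data | bowl C) = (2/9)(7/9)(7/9)(7/9) = 0.10456; P(data | bowl D) = (3/6)(3/6)(3/6)(3/6) = 0.0625.
Weighting by the prior gives 3/10 · 0.1024 = 0.03072, 1/10 · 0.0625 = 0.00625, 3/10 · 0.10456 = 0.031367, 3/10 · 0.0625 = 0.01875; summing to 0.087087.
Normalising, the posterior is P(bowl A | data) = 0.35275, P(bowl B | data) = 0.071767, P(bowl C | data) = 0.36018, P(bowl D | data) = 0.2153.
So P(black next | data) = Σ P(black next | H) P(H | data) = (4/5)(0.35275) + (1/2)(0.071767) + (7/9)(0.36018) + (1/2)(0.2153) = 0.70588.

0.706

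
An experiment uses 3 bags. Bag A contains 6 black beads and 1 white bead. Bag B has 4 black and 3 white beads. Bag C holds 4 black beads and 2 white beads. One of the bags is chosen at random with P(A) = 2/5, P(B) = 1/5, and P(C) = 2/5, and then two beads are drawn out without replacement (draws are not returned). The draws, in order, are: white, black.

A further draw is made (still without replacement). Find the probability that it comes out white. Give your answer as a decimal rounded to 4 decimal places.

0.2241

The likelihood of the observed sequence under each hypothesis: P(data | bag A) = (1/7)(6/6) = 1/7; P(data | bag B) = (3/7)(4/6) = 2/7; P(data | bag C) = (2/6)(4/5) = 4/15.
The prior-weighted likelihoods are 2/5 · 1/7 = 2/35, 1/5 · 2/7 = 2/35, 2/5 · 4/15 = 8/75; with total 116/525.
Dividing through by the total gives posterior P(bag A | data) = 15/58, P(bag B | data) = 15/58, P(bag C | data) = 14/29.
The predictive probability is P(white next | data) = (0)(15/58) + (2/5)(15/58) + (1/4)(14/29) = 13/58.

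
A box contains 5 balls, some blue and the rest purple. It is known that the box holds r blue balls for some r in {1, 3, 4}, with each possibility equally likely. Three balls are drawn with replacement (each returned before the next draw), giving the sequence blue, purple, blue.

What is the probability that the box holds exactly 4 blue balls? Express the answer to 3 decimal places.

The likelihood of the observed sequence under each hypothesis: P(data | r = 1) = (1/5)(4/5)(1/5) = 4/125; P(data | r = 3) = (3/5)(2/5)(3/5) = 18/125; P(data | r = 4) = (4/5)(1/5)(4/5) = 16/125.
The prior-weighted likelihoods are 1/3 · 4/125 = 4/375, 1/3 · 18/125 = 6/125, 1/3 · 16/125 = 16/375; these sum to 38/375.
By Bayes' rule, P(r = 4 | data) = (16/375) / (38/375) = 8/19.

0.421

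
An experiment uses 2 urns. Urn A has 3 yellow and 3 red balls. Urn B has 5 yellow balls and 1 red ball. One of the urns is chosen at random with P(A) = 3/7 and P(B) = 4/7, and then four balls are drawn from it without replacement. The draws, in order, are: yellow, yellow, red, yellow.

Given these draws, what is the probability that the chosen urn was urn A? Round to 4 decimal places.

0.1837

Compute the likelihood of the observed sequence for each case: P(data | urn A) = (3/6)(2/5)(3/4)(1/3) = 1/20; P(data | urn B) = (5/6)(4/5)(1/4)(3/3) = 1/6.
The prior-weighted likelihoods are 3/7 · 1/20 = 3/140, 4/7 · 1/6 = 2/21; with total 7/60.
By Bayes' rule, P(urn A | data) = (3/140) / (7/60) = 9/49.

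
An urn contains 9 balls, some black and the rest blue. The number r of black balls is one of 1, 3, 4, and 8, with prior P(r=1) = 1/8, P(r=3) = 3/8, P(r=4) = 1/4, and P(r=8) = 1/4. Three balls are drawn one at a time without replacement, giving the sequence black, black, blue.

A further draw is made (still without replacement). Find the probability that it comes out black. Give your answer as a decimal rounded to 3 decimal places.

0.500

For each hypothesis, P(data | H) works out to: P(data | r = 1) = (1/9)(0/8) = 0; P(data | r = 3) = (3/9)(2/8)(6/7) = 0.071429; P(data | r = 4) = (4/9)(3/8)(5/7) = 0.11905; P(data | r = 8) = (8/9)(7/8)(1/7) = 0.11111.
The prior-weighted likelihoods are 1/8 · 0 = 0, 3/8 · 0.071429 = 0.026786, 1/4 · 0.11905 = 0.029762, 1/4 · 0.11111 = 0.027778; with total 0.084325.
Dividing through by the total gives posterior P(r = 1 | data) = 0, P(r = 3 | data) = 0.31765, P(r = 4 | data) = 0.35294, P(r = 8 | data) = 0.32941.
The predictive probability is P(black next | data) = (1/6)(0.31765) + (1/3)(0.35294) + (1)(0.32941) = 0.5.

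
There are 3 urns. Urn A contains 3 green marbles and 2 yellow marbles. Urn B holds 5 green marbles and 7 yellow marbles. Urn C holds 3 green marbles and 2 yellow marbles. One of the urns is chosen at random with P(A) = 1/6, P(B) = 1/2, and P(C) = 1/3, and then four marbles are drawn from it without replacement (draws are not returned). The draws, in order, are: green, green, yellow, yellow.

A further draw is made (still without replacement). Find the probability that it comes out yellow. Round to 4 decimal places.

The likelihood of the observed sequence under each hypothesis: P(data | urn A) = (3/5)(2/4)(2/3)(1/2) = 0.1; P(data | urn B) = (5/12)(4/11)(7/10)(6/9) = 0.070707; P(data | urn C) = (3/5)(2/4)(2/3)(1/2) = 0.1.
Multiplying each by its prior: 1/6 · 0.1 = 0.016667, 1/2 · 0.070707 = 0.035354, 1/3 · 0.1 = 0.033333; these sum to 0.085354.
Dividing through by the total gives posterior P(urn A | data) = 0.19527, P(urn B | data) = 0.4142, P(urn C | data) = 0.39053.
The predictive probability is P(yellow next | data) = (0)(0.19527) + (5/8)(0.4142) + (0)(0.39053) = 0.25888.

0.2589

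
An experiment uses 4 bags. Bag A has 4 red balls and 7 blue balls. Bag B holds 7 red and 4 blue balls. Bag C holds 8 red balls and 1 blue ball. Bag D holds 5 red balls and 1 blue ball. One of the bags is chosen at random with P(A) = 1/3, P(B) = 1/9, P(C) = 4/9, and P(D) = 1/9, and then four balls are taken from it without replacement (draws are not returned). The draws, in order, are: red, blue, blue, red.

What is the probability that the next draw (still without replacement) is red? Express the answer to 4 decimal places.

Compute the likelihood of the observed sequence for each case: P(data | bag A) = (4/11)(7/10)(6/9)(3/8) = 7/110; P(data | bag B) = (7/11)(4/10)(3/9)(6/8) = 7/110; P(data | bag C) = (8/9)(1/8)(0/7) = 0; P(data | bag D) = (5/6)(1/5)(0/4) = 0.
Multiplying each by its prior: 1/3 · 7/110 = 7/330, 1/9 · 7/110 = 7/990, 4/9 · 0 = 0, 1/9 · 0 = 0; summing to 14/495.
Normalising, the posterior is P(bag A | data) = 3/4, P(bag B | data) = 1/4, P(bag C | data) = 0, P(bag D | data) = 0.
The predictive probability is P(red next | data) = (2/7)(3/4) + (5/7)(1/4) = 11/28.

0.3929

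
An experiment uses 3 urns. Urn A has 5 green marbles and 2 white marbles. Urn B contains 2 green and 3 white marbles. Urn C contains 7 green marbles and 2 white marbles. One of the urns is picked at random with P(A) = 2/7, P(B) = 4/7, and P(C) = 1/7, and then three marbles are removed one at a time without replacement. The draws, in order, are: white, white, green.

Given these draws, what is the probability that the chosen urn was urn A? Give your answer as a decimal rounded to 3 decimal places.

0.103

The likelihood of the observed sequence under each hypothesis: P(data | urn A) = (2/7)(1/6)(5/5) = 0.047619; P(data | urn B) = (3/5)(2/4)(2/3) = 0.2; P(data | urn C) = (2/9)(1/8)(7/7) = 0.027778.
Weighting by the prior gives 2/7 · 0.047619 = 0.013605, 4/7 · 0.2 = 0.11429, 1/7 · 0.027778 = 0.0039683; these sum to 0.13186.
Hence P(urn A | data) = (0.013605) / (0.13186) = 0.10318.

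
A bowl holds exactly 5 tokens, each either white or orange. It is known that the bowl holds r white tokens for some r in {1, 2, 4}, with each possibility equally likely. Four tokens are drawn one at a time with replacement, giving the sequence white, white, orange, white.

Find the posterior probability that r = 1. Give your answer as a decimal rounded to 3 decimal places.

0.043

For each hypothesis, P(data | H) works out to: P(data | r = 1) = (1/5)(1/5)(4/5)(1/5) = 0.0064; P(data | r = 2) = (2/5)(2/5)(3/5)(2/5) = 0.0384; P(data | r = 4) = (4/5)(4/5)(1/5)(4/5) = 0.1024.
Multiplying each by its prior: 1/3 · 0.0064 = 0.0021333, 1/3 · 0.0384 = 0.0128, 1/3 · 0.1024 = 0.034133; with total 0.049067.
By Bayes' rule, P(r = 1 | data) = (0.0021333) / (0.049067) = 0.043478.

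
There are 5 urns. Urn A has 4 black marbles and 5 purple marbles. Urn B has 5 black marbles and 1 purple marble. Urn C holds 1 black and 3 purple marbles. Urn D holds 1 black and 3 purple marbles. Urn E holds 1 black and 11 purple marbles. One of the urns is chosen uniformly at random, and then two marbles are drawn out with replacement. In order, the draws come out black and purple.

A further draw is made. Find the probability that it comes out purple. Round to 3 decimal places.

0.611

Under each hypothesis, the probability of the observed sequence is: P(data | urn A) = (4/9)(5/9) = 0.24691; P(data | urn B) = (5/6)(1/6) = 0.13889; P(data | urn C) = (1/4)(3/4) = 0.1875; P(data | urn D) = (1/4)(3/4) = 0.1875; P(data | urn E) = (1/12)(11/12) = 0.076389.
The prior-weighted likelihoods are 1/5 · 0.24691 = 0.049383, 1/5 · 0.13889 = 0.027778, 1/5 · 0.1875 = 0.0375, 1/5 · 0.1875 = 0.0375, 1/5 · 0.076389 = 0.015278; with total 0.16744.
The posterior is then P(urn A | data) = 0.29493, P(urn B | data) = 0.1659, P(urn C | data) = 0.22396, P(urn D | data) = 0.22396, P(urn E | data) = 0.091244.
So P(purple next | data) = Σ P(purple next | H) P(H | data) = (5/9)(0.29493) + (1/6)(0.1659) + (3/4)(0.22396) + (3/4)(0.22396) + (11/12)(0.091244) = 0.61109.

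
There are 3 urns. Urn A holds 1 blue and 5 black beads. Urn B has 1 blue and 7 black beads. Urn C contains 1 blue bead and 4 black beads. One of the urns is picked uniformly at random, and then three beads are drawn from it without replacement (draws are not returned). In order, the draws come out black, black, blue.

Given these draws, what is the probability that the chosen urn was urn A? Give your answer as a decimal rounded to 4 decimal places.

Compute the likelihood of the observed sequence for each case: P(data | urn A) = (5/6)(4/5)(1/4) = 1/6; P(data | urn B) = (7/8)(6/7)(1/6) = 1/8; P(data | urn C) = (4/5)(3/4)(1/3) = 1/5.
Weighting by the prior gives 1/3 · 1/6 = 1/18, 1/3 · 1/8 = 1/24, 1/3 · 1/5 = 1/15; these sum to 59/360.
By Bayes' rule, P(urn A | data) = (1/18) / (59/360) = 20/59.

0.3390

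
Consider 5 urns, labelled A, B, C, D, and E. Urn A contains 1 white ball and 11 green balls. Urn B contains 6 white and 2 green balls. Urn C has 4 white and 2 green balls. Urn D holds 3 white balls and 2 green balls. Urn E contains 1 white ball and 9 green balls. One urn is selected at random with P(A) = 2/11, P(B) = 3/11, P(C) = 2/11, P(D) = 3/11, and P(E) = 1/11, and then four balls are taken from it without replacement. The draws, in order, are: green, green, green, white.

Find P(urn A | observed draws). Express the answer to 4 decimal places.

Compute the likelihood of the observed sequence for each case: P(data | urn A) = (11/12)(10/11)(9/10)(1/9) = 1/12; P(data | urn B) = (2/8)(1/7)(0/6) = 0; P(data | urn C) = (2/6)(1/5)(0/4) = 0; P(data | urn D) = (2/5)(1/4)(0/3) = 0; P(data | urn E) = (9/10)(8/9)(7/8)(1/7) = 1/10.
The prior-weighted likelihoods are 2/11 · 1/12 = 1/66, 3/11 · 0 = 0, 2/11 · 0 = 0, 3/11 · 0 = 0, 1/11 · 1/10 = 1/110; these sum to 4/165.
So P(urn A | data) = (1/66) / (4/165) = 5/8.

0.6250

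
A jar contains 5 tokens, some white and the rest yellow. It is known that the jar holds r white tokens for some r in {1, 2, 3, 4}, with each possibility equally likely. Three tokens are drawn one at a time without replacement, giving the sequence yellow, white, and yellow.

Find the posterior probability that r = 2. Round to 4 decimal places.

0.4000

Under each hypothesis, the probability of the observed sequence is: P(data | r = 1) = (4/5)(1/4)(3/3) = 1/5; P(data | r = 2) = (3/5)(2/4)(2/3) = 1/5; P(data | r = 3) = (2/5)(3/4)(1/3) = 1/10; P(data | r = 4) = (1/5)(4/4)(0/3) = 0.
Weighting by the prior gives 1/4 · 1/5 = 1/20, 1/4 · 1/5 = 1/20, 1/4 · 1/10 = 1/40, 1/4 · 0 = 0; summing to 1/8.
Hence P(r = 2 | data) = (1/20) / (1/8) = 2/5.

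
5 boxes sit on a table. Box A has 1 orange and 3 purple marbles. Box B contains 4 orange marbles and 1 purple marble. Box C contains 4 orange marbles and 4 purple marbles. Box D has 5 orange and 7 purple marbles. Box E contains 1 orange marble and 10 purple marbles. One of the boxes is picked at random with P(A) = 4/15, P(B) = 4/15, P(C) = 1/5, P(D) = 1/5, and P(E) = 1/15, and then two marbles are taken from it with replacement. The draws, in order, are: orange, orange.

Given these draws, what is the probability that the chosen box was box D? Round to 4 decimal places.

Under each hypothesis, the probability of the observed sequence is: P(data | box A) = (1/4)(1/4) = 0.0625; P(data | box B) = (4/5)(4/5) = 0.64; P(data | box C) = (4/8)(4/8) = 0.25; P(data | box D) = (5/12)(5/12) = 0.17361; P(data | box E) = (1/11)(1/11) = 0.0082645.
The prior-weighted likelihoods are 4/15 · 0.0625 = 0.016667, 4/15 · 0.64 = 0.17067, 1/5 · 0.25 = 0.05, 1/5 · 0.17361 = 0.034722, 1/15 · 0.0082645 = 0.00055096; with total 0.27261.
So P(box D | data) = (0.034722) / (0.27261) = 0.12737.

0.1274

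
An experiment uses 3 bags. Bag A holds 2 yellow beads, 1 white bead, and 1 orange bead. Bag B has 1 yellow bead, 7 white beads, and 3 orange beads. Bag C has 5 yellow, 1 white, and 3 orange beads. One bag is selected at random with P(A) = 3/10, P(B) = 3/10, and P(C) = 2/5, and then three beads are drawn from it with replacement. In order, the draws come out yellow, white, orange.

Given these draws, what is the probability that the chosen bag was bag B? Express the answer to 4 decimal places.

0.2119

Under each hypothesis, the probability of the observed sequence is: P(data | bag A) = (2/4)(1/4)(1/4) = 0.03125; P(data | bag B) = (1/11)(7/11)(3/11) = 0.015778; P(data | bag C) = (5/9)(1/9)(3/9) = 0.020576.
The prior-weighted likelihoods are 3/10 · 0.03125 = 0.009375, 3/10 · 0.015778 = 0.0047333, 2/5 · 0.020576 = 0.0082305; with total 0.022339.
By Bayes' rule, P(bag B | data) = (0.0047333) / (0.022339) = 0.21189.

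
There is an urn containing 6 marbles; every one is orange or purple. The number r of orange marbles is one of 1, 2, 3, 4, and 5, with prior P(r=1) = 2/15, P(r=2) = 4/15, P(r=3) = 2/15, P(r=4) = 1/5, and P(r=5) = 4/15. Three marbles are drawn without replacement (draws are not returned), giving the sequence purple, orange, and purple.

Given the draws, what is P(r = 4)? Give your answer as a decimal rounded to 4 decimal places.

The likelihood of the observed sequence under each hypothesis: P(data | r = 1) = (5/6)(1/5)(4/4) = 1/6; P(data | r = 2) = (4/6)(2/5)(3/4) = 1/5; P(data | r = 3) = (3/6)(3/5)(2/4) = 3/20; P(data | r = 4) = (2/6)(4/5)(1/4) = 1/15; P(data | r = 5) = (1/6)(5/5)(0/4) = 0.
Multiplying each by its prior: 2/15 · 1/6 = 1/45, 4/15 · 1/5 = 4/75, 2/15 · 3/20 = 1/50, 1/5 · 1/15 = 1/75, 4/15 · 0 = 0; with total 49/450.
So P(r = 4 | data) = (1/75) / (49/450) = 6/49.

0.1224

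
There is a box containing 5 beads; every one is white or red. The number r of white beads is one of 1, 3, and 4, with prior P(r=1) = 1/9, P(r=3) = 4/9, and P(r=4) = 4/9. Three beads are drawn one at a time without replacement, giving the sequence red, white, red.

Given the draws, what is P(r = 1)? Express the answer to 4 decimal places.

The likelihood of the observed sequence under each hypothesis: P(data | r = 1) = (4/5)(1/4)(3/3) = 1/5; P(data | r = 3) = (2/5)(3/4)(1/3) = 1/10; P(data | r = 4) = (1/5)(4/4)(0/3) = 0.
Multiplying each by its prior: 1/9 · 1/5 = 1/45, 4/9 · 1/10 = 2/45, 4/9 · 0 = 0; summing to 1/15.
Hence P(r = 1 | data) = (1/45) / (1/15) = 1/3.

0.3333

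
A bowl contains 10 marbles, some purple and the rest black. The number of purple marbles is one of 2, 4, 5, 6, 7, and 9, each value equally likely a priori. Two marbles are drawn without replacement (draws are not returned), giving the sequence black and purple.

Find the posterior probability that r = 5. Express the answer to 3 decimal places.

Under each hypothesis, the probability of the observed sequence is: P(data | r = 2) = (8/10)(2/9) = 8/45; P(data | r = 4) = (6/10)(4/9) = 4/15; P(data | r = 5) = (5/10)(5/9) = 5/18; P(data | r = 6) = (4/10)(6/9) = 4/15; P(data | r = 7) = (3/10)(7/9) = 7/30; P(data | r = 9) = (1/10)(9/9) = 1/10.
Multiplying each by its prior: 1/6 · 8/45 = 4/135, 1/6 · 4/15 = 2/45, 1/6 · 5/18 = 5/108, 1/6 · 4/15 = 2/45, 1/6 · 7/30 = 7/180, 1/6 · 1/10 = 1/60; with total 119/540.
By Bayes' rule, P(r = 5 | data) = (5/108) / (119/540) = 25/119.

0.210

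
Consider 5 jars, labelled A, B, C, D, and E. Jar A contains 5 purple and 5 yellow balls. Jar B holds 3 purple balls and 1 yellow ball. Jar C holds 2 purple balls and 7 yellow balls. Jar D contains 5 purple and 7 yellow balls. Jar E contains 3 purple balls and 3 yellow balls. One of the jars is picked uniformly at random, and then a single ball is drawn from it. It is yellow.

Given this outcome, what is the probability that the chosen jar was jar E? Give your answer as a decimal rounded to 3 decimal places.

0.191

Under each hypothesis, the probability of this draw is: P(data | jar A) = (5/10) = 1/2; P(data | jar B) = (1/4) = 1/4; P(data | jar C) = (7/9) = 7/9; P(data | jar D) = (7/12) = 7/12; P(data | jar E) = (3/6) = 1/2.
Weighting by the prior gives 1/5 · 1/2 = 1/10, 1/5 · 1/4 = 1/20, 1/5 · 7/9 = 7/45, 1/5 · 7/12 = 7/60, 1/5 · 1/2 = 1/10; with total 47/90.
By Bayes' rule, P(jar E | data) = (1/10) / (47/90) = 9/47.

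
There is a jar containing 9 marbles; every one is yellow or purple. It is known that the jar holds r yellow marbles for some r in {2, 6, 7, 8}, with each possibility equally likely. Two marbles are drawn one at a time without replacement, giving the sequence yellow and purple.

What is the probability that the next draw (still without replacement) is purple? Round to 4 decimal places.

0.3545

Under each hypothesis, the probability of the observed sequence is: P(data | r = 2) = (2/9)(7/8) = 7/36; P(data | r = 6) = (6/9)(3/8) = 1/4; P(data | r = 7) = (7/9)(2/8) = 7/36; P(data | r = 8) = (8/9)(1/8) = 1/9.
Multiplying each by its prior: 1/4 · 7/36 = 7/144, 1/4 · 1/4 = 1/16, 1/4 · 7/36 = 7/144, 1/4 · 1/9 = 1/36; these sum to 3/16.
The posterior is then P(r = 2 | data) = 7/27, P(r = 6 | data) = 1/3, P(r = 7 | data) = 7/27, P(r = 8 | data) = 4/27.
Averaging over the posterior, P(purple next | data) = (6/7)(7/27) + (2/7)(1/3) + (1/7)(7/27) + (0)(4/27) = 67/189.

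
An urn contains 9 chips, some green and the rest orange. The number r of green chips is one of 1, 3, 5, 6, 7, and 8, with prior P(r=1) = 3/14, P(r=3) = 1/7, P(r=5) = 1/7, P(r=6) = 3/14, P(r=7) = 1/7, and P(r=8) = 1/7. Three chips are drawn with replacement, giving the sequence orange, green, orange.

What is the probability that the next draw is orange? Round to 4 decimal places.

Compute the likelihood of the observed sequence for each case: P(data | r = 1) = (8/9)(1/9)(8/9) = 0.087791; P(data | r = 3) = (6/9)(3/9)(6/9) = 0.14815; P(data | r = 5) = (4/9)(5/9)(4/9) = 0.10974; P(data | r = 6) = (3/9)(6/9)(3/9) = 0.074074; P(data | r = 7) = (2/9)(7/9)(2/9) = 0.038409; P(data | r = 8) = (1/9)(8/9)(1/9) = 0.010974.
Weighting by the prior gives 3/14 · 0.087791 = 0.018812, 1/7 · 0.14815 = 0.021164, 1/7 · 0.10974 = 0.015677, 3/14 · 0.074074 = 0.015873, 1/7 · 0.038409 = 0.005487, 1/7 · 0.010974 = 0.0015677; summing to 0.078581.
Normalising, the posterior is P(r = 1 | data) = 0.2394, P(r = 3 | data) = 0.26933, P(r = 5 | data) = 0.1995, P(r = 6 | data) = 0.202, P(r = 7 | data) = 0.069825, P(r = 8 | data) = 0.01995.
Averaging over the posterior, P(orange next | data) = (8/9)(0.2394) + (2/3)(0.26933) + (4/9)(0.1995) + (1/3)(0.202) + (2/9)(0.069825) + (1/9)(0.01995) = 0.56608.

0.5661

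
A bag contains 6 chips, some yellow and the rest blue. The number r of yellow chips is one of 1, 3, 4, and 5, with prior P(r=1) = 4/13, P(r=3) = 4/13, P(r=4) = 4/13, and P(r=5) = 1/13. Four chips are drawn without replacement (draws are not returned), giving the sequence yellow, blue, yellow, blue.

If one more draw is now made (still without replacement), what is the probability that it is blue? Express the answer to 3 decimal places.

0.300

The likelihood of the observed sequence under each hypothesis: P(data | r = 1) = (1/6)(5/5)(0/4) = 0; P(data | r = 3) = (3/6)(3/5)(2/4)(2/3) = 1/10; P(data | r = 4) = (4/6)(2/5)(3/4)(1/3) = 1/15; P(data | r = 5) = (5/6)(1/5)(4/4)(0/3) = 0.
Multiplying each by its prior: 4/13 · 0 = 0, 4/13 · 1/10 = 2/65, 4/13 · 1/15 = 4/195, 1/13 · 0 = 0; summing to 2/39.
Dividing through by the total gives posterior P(r = 1 | data) = 0, P(r = 3 | data) = 3/5, P(r = 4 | data) = 2/5, P(r = 5 | data) = 0.
So P(blue next | data) = Σ P(blue next | H) P(H | data) = (1/2)(3/5) + (0)(2/5) = 3/10.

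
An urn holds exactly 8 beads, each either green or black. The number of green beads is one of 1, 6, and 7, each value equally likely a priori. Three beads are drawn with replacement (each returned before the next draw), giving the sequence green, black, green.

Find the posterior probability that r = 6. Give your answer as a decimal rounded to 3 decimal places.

For each hypothesis, P(data | H) works out to: P(data | r = 1) = (1/8)(7/8)(1/8) = 0.013672; P(data | r = 6) = (6/8)(2/8)(6/8) = 0.14062; P(data | r = 7) = (7/8)(1/8)(7/8) = 0.095703.
The prior-weighted likelihoods are 1/3 · 0.013672 = 0.0045573, 1/3 · 0.14062 = 0.046875, 1/3 · 0.095703 = 0.031901; summing to 0.083333.
So P(r = 6 | data) = (0.046875) / (0.083333) = 0.5625.

0.563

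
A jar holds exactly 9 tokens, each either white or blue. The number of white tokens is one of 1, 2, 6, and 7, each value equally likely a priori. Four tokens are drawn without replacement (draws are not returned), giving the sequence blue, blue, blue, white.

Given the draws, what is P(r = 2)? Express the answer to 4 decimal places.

0.5303

Under each hypothesis, the probability of the observed sequence is: P(data | r = 1) = (8/9)(7/8)(6/7)(1/6) = 1/9; P(data | r = 2) = (7/9)(6/8)(5/7)(2/6) = 5/36; P(data | r = 6) = (3/9)(2/8)(1/7)(6/6) = 1/84; P(data | r = 7) = (2/9)(1/8)(0/7) = 0.
Multiplying each by its prior: 1/4 · 1/9 = 1/36, 1/4 · 5/36 = 5/144, 1/4 · 1/84 = 1/336, 1/4 · 0 = 0; summing to 11/168.
Therefore the posterior P(r = 2 | data) = (5/144) / (11/168) = 35/66.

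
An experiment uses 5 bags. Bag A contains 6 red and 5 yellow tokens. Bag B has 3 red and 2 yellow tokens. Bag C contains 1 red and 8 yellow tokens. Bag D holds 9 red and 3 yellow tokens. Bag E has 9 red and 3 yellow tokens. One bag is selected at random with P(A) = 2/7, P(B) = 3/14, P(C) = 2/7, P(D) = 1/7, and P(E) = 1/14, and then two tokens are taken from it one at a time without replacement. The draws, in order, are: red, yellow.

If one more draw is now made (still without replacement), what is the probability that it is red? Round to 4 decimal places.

Under each hypothesis, the probability of the observed sequence is: P(data | bag A) = (6/11)(5/10) = 0.27273; P(data | bag B) = (3/5)(2/4) = 0.3; P(data | bag C) = (1/9)(8/8) = 0.11111; P(data | bag D) = (9/12)(3/11) = 0.20455; P(data | bag E) = (9/12)(3/11) = 0.20455.
Multiplying each by its prior: 2/7 · 0.27273 = 0.077922, 3/14 · 0.3 = 0.064286, 2/7 · 0.11111 = 0.031746, 1/7 · 0.20455 = 0.029221, 1/14 · 0.20455 = 0.01461; these sum to 0.21778.
The posterior is then P(bag A | data) = 0.35779, P(bag B | data) = 0.29518, P(bag C | data) = 0.14577, P(bag D | data) = 0.13417, P(bag E | data) = 0.067086.
So P(red next | data) = Σ P(red next | H) P(H | data) = (5/9)(0.35779) + (2/3)(0.29518) + (0)(0.14577) + (4/5)(0.13417) + (4/5)(0.067086) = 0.55657.

0.5566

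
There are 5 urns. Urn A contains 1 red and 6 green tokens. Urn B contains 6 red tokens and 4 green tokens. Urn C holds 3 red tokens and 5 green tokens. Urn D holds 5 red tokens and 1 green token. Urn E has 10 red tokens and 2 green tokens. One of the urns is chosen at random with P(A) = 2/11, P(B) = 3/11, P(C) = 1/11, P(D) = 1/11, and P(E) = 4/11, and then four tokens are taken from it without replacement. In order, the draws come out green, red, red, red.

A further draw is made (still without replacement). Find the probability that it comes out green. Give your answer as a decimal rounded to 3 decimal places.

0.232

The likelihood of the observed sequence under each hypothesis: P(data | urn A) = (6/7)(1/6)(0/5) = 0; P(data | urn B) = (4/10)(6/9)(5/8)(4/7) = 0.095238; P(data | urn C) = (5/8)(3/7)(2/6)(1/5) = 0.017857; P(data | urn D) = (1/6)(5/5)(4/4)(3/3) = 0.16667; P(data | urn E) = (2/12)(10/11)(9/10)(8/9) = 0.12121.
The prior-weighted likelihoods are 2/11 · 0 = 0, 3/11 · 0.095238 = 0.025974, 1/11 · 0.017857 = 0.0016234, 1/11 · 0.16667 = 0.015152, 4/11 · 0.12121 = 0.044077; these sum to 0.086826.
The posterior is then P(urn A | data) = 0, P(urn B | data) = 0.29915, P(urn C | data) = 0.018697, P(urn D | data) = 0.1745, P(urn E | data) = 0.50765.
So P(green next | data) = Σ P(green next | H) P(H | data) = (1/2)(0.29915) + (1)(0.018697) + (0)(0.1745) + (1/8)(0.50765) = 0.23173.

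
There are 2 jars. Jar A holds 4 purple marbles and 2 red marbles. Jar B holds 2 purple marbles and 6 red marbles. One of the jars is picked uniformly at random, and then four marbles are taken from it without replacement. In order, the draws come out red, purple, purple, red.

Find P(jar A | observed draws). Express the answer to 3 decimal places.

0.651

Under each hypothesis, the probability of the observed sequence is: P(data | jar A) = (2/6)(4/5)(3/4)(1/3) = 1/15; P(data | jar B) = (6/8)(2/7)(1/6)(5/5) = 1/28.
Weighting by the prior gives 1/2 · 1/15 = 1/30, 1/2 · 1/28 = 1/56; with total 43/840.
Hence P(jar A | data) = (1/30) / (43/840) = 28/43.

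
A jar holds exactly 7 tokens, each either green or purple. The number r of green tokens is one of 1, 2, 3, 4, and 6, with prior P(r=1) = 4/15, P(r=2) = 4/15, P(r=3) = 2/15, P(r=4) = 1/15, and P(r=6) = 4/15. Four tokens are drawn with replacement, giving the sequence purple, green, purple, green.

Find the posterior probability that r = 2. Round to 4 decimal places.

Under each hypothesis, the probability of the observed sequence is: P(data | r = 1) = (6/7)(1/7)(6/7)(1/7) = 0.014994; P(data | r = 2) = (5/7)(2/7)(5/7)(2/7) = 0.041649; P(data | r = 3) = (4/7)(3/7)(4/7)(3/7) = 0.059975; P(data | r = 4) = (3/7)(4/7)(3/7)(4/7) = 0.059975; P(data | r = 6) = (1/7)(6/7)(1/7)(6/7) = 0.014994.
The prior-weighted likelihoods are 4/15 · 0.014994 = 0.0039983, 4/15 · 0.041649 = 0.011106, 2/15 · 0.059975 = 0.0079967, 1/15 · 0.059975 = 0.0039983, 4/15 · 0.014994 = 0.0039983; these sum to 0.031098.
Therefore the posterior P(r = 2 | data) = (0.011106) / (0.031098) = 0.35714.

0.3571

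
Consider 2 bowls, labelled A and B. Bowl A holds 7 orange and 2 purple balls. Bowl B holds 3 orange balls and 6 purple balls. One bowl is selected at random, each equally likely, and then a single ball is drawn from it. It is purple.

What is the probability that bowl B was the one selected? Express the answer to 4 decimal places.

0.7500

The likelihood of this draw under each hypothesis: P(data | bowl A) = (2/9) = 2/9; P(data | bowl B) = (6/9) = 2/3.
Multiplying each by its prior: 1/2 · 2/9 = 1/9, 1/2 · 2/3 = 1/3; these sum to 4/9.
By Bayes' rule, P(bowl B | data) = (1/3) / (4/9) = 3/4.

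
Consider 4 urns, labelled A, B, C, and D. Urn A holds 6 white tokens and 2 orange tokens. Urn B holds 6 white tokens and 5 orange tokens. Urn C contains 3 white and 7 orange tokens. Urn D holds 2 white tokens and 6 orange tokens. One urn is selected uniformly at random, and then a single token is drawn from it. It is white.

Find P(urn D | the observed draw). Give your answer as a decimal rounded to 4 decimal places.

Compute the likelihood of this draw for each case: P(data | urn A) = (6/8) = 3/4; P(data | urn B) = (6/11) = 6/11; P(data | urn C) = (3/10) = 3/10; P(data | urn D) = (2/8) = 1/4.
The prior-weighted likelihoods are 1/4 · 3/4 = 3/16, 1/4 · 6/11 = 3/22, 1/4 · 3/10 = 3/40, 1/4 · 1/4 = 1/16; with total 203/440.
So P(urn D | data) = (1/16) / (203/440) = 55/406.

0.1355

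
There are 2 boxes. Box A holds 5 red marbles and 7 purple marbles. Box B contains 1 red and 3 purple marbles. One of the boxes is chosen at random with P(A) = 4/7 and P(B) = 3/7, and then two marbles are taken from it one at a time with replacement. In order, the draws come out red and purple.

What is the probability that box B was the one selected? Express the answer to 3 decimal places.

0.367

Compute the likelihood of the observed sequence for each case: P(data | box A) = (5/12)(7/12) = 0.24306; P(data | box B) = (1/4)(3/4) = 0.1875.
The prior-weighted likelihoods are 4/7 · 0.24306 = 0.13889, 3/7 · 0.1875 = 0.080357; summing to 0.21925.
Therefore the posterior P(box B | data) = (0.080357) / (0.21925) = 0.36652.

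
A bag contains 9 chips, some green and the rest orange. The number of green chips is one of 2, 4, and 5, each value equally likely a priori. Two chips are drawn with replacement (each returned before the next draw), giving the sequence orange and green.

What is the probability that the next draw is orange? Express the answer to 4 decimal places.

For each hypothesis, P(data | H) works out to: P(data | r = 2) = (7/9)(2/9) = 14/81; P(data | r = 4) = (5/9)(4/9) = 20/81; P(data | r = 5) = (4/9)(5/9) = 20/81.
Weighting by the prior gives 1/3 · 14/81 = 14/243, 1/3 · 20/81 = 20/243, 1/3 · 20/81 = 20/243; with total 2/9.
Dividing through by the total gives posterior P(r = 2 | data) = 7/27, P(r = 4 | data) = 10/27, P(r = 5 | data) = 10/27.
So P(orange next | data) = Σ P(orange next | H) P(H | data) = (7/9)(7/27) + (5/9)(10/27) + (4/9)(10/27) = 139/243.

0.5720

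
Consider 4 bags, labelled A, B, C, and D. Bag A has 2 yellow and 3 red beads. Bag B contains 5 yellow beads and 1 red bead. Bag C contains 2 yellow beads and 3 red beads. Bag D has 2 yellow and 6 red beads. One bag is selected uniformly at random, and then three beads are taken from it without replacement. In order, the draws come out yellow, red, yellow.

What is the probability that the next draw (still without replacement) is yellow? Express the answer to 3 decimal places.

0.414

Under each hypothesis, the probability of the observed sequence is: P(data | bag A) = (2/5)(3/4)(1/3) = 0.1; P(data | bag B) = (5/6)(1/5)(4/4) = 0.16667; P(data | bag C) = (2/5)(3/4)(1/3) = 0.1; P(data | bag D) = (2/8)(6/7)(1/6) = 0.035714.
Multiplying each by its prior: 1/4 · 0.1 = 0.025, 1/4 · 0.16667 = 0.041667, 1/4 · 0.1 = 0.025, 1/4 · 0.035714 = 0.0089286; with total 0.1006.
Normalising, the posterior is P(bag A | data) = 0.24852, P(bag B | data) = 0.4142, P(bag C | data) = 0.24852, P(bag D | data) = 0.088757.
So P(yellow next | data) = Σ P(yellow next | H) P(H | data) = (0)(0.24852) + (1)(0.4142) + (0)(0.24852) + (0)(0.088757) = 0.4142.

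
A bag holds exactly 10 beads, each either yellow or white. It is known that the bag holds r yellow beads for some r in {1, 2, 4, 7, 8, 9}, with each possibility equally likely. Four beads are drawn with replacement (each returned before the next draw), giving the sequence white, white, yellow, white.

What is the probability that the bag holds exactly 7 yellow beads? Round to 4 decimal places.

For each hypothesis, P(data | H) works out to: P(data | r = 1) = (9/10)(9/10)(1/10)(9/10) = 0.0729; P(data | r = 2) = (8/10)(8/10)(2/10)(8/10) = 0.1024; P(data | r = 4) = (6/10)(6/10)(4/10)(6/10) = 0.0864; P(data | r = 7) = (3/10)(3/10)(7/10)(3/10) = 0.0189; P(data | r = 8) = (2/10)(2/10)(8/10)(2/10) = 0.0064; P(data | r = 9) = (1/10)(1/10)(9/10)(1/10) = 0.0009.
Weighting by the prior gives 1/6 · 0.0729 = 0.01215, 1/6 · 0.1024 = 0.017067, 1/6 · 0.0864 = 0.0144, 1/6 · 0.0189 = 0.00315, 1/6 · 0.0064 = 0.0010667, 1/6 · 0.0009 = 0.00015; summing to 0.047983.
By Bayes' rule, P(r = 7 | data) = (0.00315) / (0.047983) = 0.065648.

0.0656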